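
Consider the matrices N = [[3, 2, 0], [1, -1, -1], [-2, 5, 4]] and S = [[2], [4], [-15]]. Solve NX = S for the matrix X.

X = [[0], [1], [-5]]

Left-multiplying both sides by N⁻¹ gives X = N⁻¹S.
N has determinant -1; N⁻¹ = [[-1, 8, 2], [2, -12, -3], [-3, 19, 5]].
X = N⁻¹S = [[-1, 8, 2], [2, -12, -3], [-3, 19, 5]] · [[2], [4], [-15]] = [[0], [1], [-5]].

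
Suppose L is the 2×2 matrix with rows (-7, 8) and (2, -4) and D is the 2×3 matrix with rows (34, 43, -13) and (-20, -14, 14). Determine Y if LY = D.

Y = [[2, -5, -5], [6, 1, -6]]

Since L multiplies Y on the left, Y = L⁻¹D.
det L = 12, so L⁻¹ = [[-1/3, -2/3], [-1/6, -7/12]].
Y = L⁻¹D = [[-1/3, -2/3], [-1/6, -7/12]] · [[34, 43, -13], [-20, -14, 14]] = [[2, -5, -5], [6, 1, -6]].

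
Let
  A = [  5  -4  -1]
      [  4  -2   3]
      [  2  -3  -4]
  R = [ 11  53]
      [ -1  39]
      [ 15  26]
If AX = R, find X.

Since A multiplies X on the left, X = A⁻¹R.
A has determinant 5; A⁻¹ = [[17/5, -13/5, -14/5], [22/5, -18/5, -19/5], [-8/5, 7/5, 6/5]].
X = A⁻¹R = [[17/5, -13/5, -14/5], [22/5, -18/5, -19/5], [-8/5, 7/5, 6/5]] · [[11, 53], [-1, 39], [15, 26]] = [[-2, 6], [-5, -6], [-1, 1]].

X = [[-2, 6], [-5, -6], [-1, 1]]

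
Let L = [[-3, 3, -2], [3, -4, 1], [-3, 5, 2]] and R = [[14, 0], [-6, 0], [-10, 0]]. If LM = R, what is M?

Left-multiplying both sides by L⁻¹ gives M = L⁻¹R.
det L = 6; the adjugate gives L⁻¹ = [[-13/6, -8/3, -5/6], [-3/2, -2, -1/2], [1/2, 1, 1/2]].
M = L⁻¹R = [[-13/6, -8/3, -5/6], [-3/2, -2, -1/2], [1/2, 1, 1/2]] · [[14, 0], [-6, 0], [-10, 0]] = [[-6, 0], [-4, 0], [-4, 0]].

M = [[-6, 0], [-4, 0], [-4, 0]]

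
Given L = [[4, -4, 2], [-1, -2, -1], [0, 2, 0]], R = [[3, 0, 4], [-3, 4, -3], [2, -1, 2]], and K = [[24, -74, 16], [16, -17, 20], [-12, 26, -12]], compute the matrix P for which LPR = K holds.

Left-multiply by L⁻¹ and right-multiply by R⁻¹: P = L⁻¹KR⁻¹.
det L = 4; the adjugate gives L⁻¹ = [[1/2, 1, 2], [0, 0, 1/2], [-1/2, -2, -3]].
det R = -5, so R⁻¹ = [[-1, 4/5, 16/5], [0, 2/5, 3/5], [1, -3/5, -12/5]].
L⁻¹K = [[4, -2, 4], [-6, 13, -6], [-8, -7, -12]].
P = (L⁻¹K)R⁻¹ = [[0, 0, 2], [0, 4, 3], [-4, -2, -1]].

P = [[0, 0, 2], [0, 4, 3], [-4, -2, -1]]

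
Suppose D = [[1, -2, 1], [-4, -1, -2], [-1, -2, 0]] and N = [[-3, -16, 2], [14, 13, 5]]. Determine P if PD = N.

P = [[6, 2, 1], [-5, -5, 1]]

Right-multiplying both sides by D⁻¹ gives P = ND⁻¹.
D has determinant -1; D⁻¹ = [[4, 2, -5], [-2, -1, 2], [-7, -4, 9]].
P = ND⁻¹ = [[-3, -16, 2], [14, 13, 5]] · [[4, 2, -5], [-2, -1, 2], [-7, -4, 9]] = [[6, 2, 1], [-5, -5, 1]].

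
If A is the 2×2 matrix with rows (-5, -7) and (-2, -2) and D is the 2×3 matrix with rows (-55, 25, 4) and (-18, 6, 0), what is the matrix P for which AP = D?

P = [[4, 2, 2], [5, -5, -2]]

Left-multiplying both sides by A⁻¹ gives P = A⁻¹D.
det A = -4; the adjugate gives A⁻¹ = [[1/2, -7/4], [-1/2, 5/4]].
P = A⁻¹D = [[1/2, -7/4], [-1/2, 5/4]] · [[-55, 25, 4], [-18, 6, 0]] = [[4, 2, 2], [5, -5, -2]].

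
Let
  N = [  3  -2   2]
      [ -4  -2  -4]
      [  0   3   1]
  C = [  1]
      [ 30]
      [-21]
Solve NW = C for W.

W = [[1], [-5], [-6]]

N is on the left of W, so left-multiply by N⁻¹: W = N⁻¹C.
det N = -2; the adjugate gives N⁻¹ = [[-5, -4, -6], [-2, -3/2, -2], [6, 9/2, 7]].
W = N⁻¹C = [[-5, -4, -6], [-2, -3/2, -2], [6, 9/2, 7]] · [[1], [30], [-21]] = [[1], [-5], [-6]].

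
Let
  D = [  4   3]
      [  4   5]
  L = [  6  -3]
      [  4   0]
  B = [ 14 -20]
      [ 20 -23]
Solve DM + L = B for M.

DM = B − L = [[8, -17], [16, -23]].
Left-multiplying both sides by D⁻¹ gives M = D⁻¹(B − L).
det D = 8; the adjugate gives D⁻¹ = [[5/8, -3/8], [-1/2, 1/2]].
M = D⁻¹(B − L) = [[-1, -2], [4, -3]].

M = [[-1, -2], [4, -3]]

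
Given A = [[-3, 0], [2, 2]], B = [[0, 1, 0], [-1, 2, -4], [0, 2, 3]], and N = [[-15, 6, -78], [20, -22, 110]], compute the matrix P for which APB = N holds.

Left-multiply by A⁻¹ and right-multiply by B⁻¹: P = A⁻¹NB⁻¹.
det A = -6, so A⁻¹ = [[-1/3, 0], [1/3, 1/2]].
det B = 3, so B⁻¹ = [[14/3, -1, -4/3], [1, 0, 0], [-2/3, 0, 1/3]].
A⁻¹N = [[5, -2, 26], [5, -9, 29]].
P = (A⁻¹N)B⁻¹ = [[4, -5, 2], [-5, -5, 3]].

P = [[4, -5, 2], [-5, -5, 3]]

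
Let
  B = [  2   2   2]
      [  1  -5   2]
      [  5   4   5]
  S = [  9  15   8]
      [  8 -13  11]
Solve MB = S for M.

Right-multiplying both sides by B⁻¹ gives M = SB⁻¹.
B has determinant 2; B⁻¹ = [[-33/2, -1, 7], [5/2, 0, -1], [29/2, 1, -6]].
M = SB⁻¹ = [[9, 15, 8], [8, -13, 11]] · [[-33/2, -1, 7], [5/2, 0, -1], [29/2, 1, -6]] = [[5, -1, 0], [-5, 3, 3]].

M = [[5, -1, 0], [-5, 3, 3]]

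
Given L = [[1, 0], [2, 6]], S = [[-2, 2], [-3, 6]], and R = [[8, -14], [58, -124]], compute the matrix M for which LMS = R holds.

Isolating M: multiply by L⁻¹ from the left and S⁻¹ from the right, so M = L⁻¹RS⁻¹.
det L = 6; the adjugate gives L⁻¹ = [[1, 0], [-1/3, 1/6]].
det S = -6, so S⁻¹ = [[-1, 1/3], [-1/2, 1/3]].
L⁻¹R = [[8, -14], [7, -16]].
M = (L⁻¹R)S⁻¹ = [[-1, -2], [1, -3]].

M = [[-1, -2], [1, -3]]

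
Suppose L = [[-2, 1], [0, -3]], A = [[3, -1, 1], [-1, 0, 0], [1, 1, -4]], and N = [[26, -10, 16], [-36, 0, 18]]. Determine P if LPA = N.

P = [[-3, 0, 2], [2, -4, 2]]

Left-multiply by L⁻¹ and right-multiply by A⁻¹: P = L⁻¹NA⁻¹.
det L = 6; the adjugate gives L⁻¹ = [[-1/2, -1/6], [0, -1/3]].
det A = 3; the adjugate gives A⁻¹ = [[0, -1, 0], [-4/3, -13/3, -1/3], [-1/3, -4/3, -1/3]].
L⁻¹N = [[-7, 5, -11], [12, 0, -6]].
P = (L⁻¹N)A⁻¹ = [[-3, 0, 2], [2, -4, 2]].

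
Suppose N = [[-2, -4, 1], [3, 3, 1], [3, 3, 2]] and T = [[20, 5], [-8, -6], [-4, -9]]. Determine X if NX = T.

Left-multiplying both sides by N⁻¹ gives X = N⁻¹T.
N has determinant 6; N⁻¹ = [[1/2, 11/6, -7/6], [-1/2, -7/6, 5/6], [0, -1, 1]].
X = N⁻¹T = [[1/2, 11/6, -7/6], [-1/2, -7/6, 5/6], [0, -1, 1]] · [[20, 5], [-8, -6], [-4, -9]] = [[0, 2], [-4, -3], [4, -3]].

X = [[0, 2], [-4, -3], [4, -3]]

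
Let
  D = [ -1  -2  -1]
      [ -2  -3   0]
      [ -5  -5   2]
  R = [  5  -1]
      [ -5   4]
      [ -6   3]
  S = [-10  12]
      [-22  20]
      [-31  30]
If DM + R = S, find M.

M = [[4, -5], [3, -2], [5, -4]]

DM = S − R = [[-15, 13], [-17, 16], [-25, 27]].
Since D multiplies M on the left, M = D⁻¹(S − R).
det D = 3, so D⁻¹ = [[-2, 3, -1], [4/3, -7/3, 2/3], [-5/3, 5/3, -1/3]].
M = D⁻¹(S − R) = [[4, -5], [3, -2], [5, -4]].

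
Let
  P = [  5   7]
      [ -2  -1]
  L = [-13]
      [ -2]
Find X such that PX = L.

X = [[3], [-4]]

Since P multiplies X on the left, X = P⁻¹L.
P has determinant 9; P⁻¹ = [[-1/9, -7/9], [2/9, 5/9]].
X = P⁻¹L = [[-1/9, -7/9], [2/9, 5/9]] · [[-13], [-2]] = [[3], [-4]].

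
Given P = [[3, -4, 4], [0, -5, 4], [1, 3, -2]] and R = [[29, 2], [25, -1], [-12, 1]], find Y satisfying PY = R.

Since P multiplies Y on the left, Y = P⁻¹R.
det P = -2; the adjugate gives P⁻¹ = [[1, -2, -2], [-2, 5, 6], [-5/2, 13/2, 15/2]].
Y = P⁻¹R = [[1, -2, -2], [-2, 5, 6], [-5/2, 13/2, 15/2]] · [[29, 2], [25, -1], [-12, 1]] = [[3, 2], [-5, -3], [0, -4]].

Y = [[3, 2], [-5, -3], [0, -4]]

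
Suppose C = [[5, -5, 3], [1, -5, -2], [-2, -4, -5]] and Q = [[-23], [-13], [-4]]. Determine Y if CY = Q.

Y = [[5], [6], [-6]]

Since C multiplies Y on the left, Y = C⁻¹Q.
C has determinant -2; C⁻¹ = [[-17/2, 37/2, -25/2], [-9/2, 19/2, -13/2], [7, -15, 10]].
Y = C⁻¹Q = [[-17/2, 37/2, -25/2], [-9/2, 19/2, -13/2], [7, -15, 10]] · [[-23], [-13], [-4]] = [[5], [6], [-6]].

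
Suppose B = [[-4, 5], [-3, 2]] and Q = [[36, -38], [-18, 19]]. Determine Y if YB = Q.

B is on the right of Y, so right-multiply by B⁻¹: Y = QB⁻¹.
B has determinant 7; B⁻¹ = [[2/7, -5/7], [3/7, -4/7]].
Y = QB⁻¹ = [[36, -38], [-18, 19]] · [[2/7, -5/7], [3/7, -4/7]] = [[-6, -4], [3, 2]].

Y = [[-6, -4], [3, 2]]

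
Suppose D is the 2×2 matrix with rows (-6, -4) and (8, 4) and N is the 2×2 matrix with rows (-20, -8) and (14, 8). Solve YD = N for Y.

Since D sits to the right of Y, Y = ND⁻¹.
det D = 8, so D⁻¹ = [[1/2, 1/2], [-1, -3/4]].
Y = ND⁻¹ = [[-20, -8], [14, 8]] · [[1/2, 1/2], [-1, -3/4]] = [[-2, -4], [-1, 1]].

Y = [[-2, -4], [-1, 1]]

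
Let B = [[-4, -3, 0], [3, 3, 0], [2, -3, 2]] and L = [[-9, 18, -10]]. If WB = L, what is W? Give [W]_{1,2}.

Right-multiplying both sides by B⁻¹ gives W = LB⁻¹.
B has determinant -6; B⁻¹ = [[-1, -1, 0], [1, 4/3, 0], [5/2, 3, 1/2]].
W = LB⁻¹ = [[-9, 18, -10]] · [[-1, -1, 0], [1, 4/3, 0], [5/2, 3, 1/2]] = [[2, 3, -5]].

3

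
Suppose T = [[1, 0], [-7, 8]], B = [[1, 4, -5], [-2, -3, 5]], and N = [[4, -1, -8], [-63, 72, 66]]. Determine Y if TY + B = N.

Y = [[3, -5, -3], [-5, 5, 5]]

TY = N − B = [[3, -5, -3], [-61, 75, 61]].
Since T multiplies Y on the left, Y = T⁻¹(N − B).
det T = 8, so T⁻¹ = [[1, 0], [7/8, 1/8]].
Y = T⁻¹(N − B) = [[3, -5, -3], [-5, 5, 5]].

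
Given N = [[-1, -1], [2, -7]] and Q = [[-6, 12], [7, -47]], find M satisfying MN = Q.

M = [[2, -2], [5, 6]]

Since N sits to the right of M, M = QN⁻¹.
det N = 9, so N⁻¹ = [[-7/9, 1/9], [-2/9, -1/9]].
M = QN⁻¹ = [[-6, 12], [7, -47]] · [[-7/9, 1/9], [-2/9, -1/9]] = [[2, -2], [5, 6]].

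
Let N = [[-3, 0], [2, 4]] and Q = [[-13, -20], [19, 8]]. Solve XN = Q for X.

X = [[1, -5], [-5, 2]]

Since N sits to the right of X, X = QN⁻¹.
det N = -12; the adjugate gives N⁻¹ = [[-1/3, 0], [1/6, 1/4]].
X = QN⁻¹ = [[-13, -20], [19, 8]] · [[-1/3, 0], [1/6, 1/4]] = [[1, -5], [-5, 2]].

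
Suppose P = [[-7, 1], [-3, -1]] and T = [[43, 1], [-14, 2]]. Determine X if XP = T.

P is on the right of X, so right-multiply by P⁻¹: X = TP⁻¹.
det P = 10, so P⁻¹ = [[-1/10, -1/10], [3/10, -7/10]].
X = TP⁻¹ = [[43, 1], [-14, 2]] · [[-1/10, -1/10], [3/10, -7/10]] = [[-4, -5], [2, 0]].

X = [[-4, -5], [2, 0]]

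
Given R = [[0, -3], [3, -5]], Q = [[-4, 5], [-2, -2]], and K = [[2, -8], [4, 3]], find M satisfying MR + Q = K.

MR = K − Q = [[6, -13], [6, 5]].
Right-multiplying both sides by R⁻¹ gives M = (K − Q)R⁻¹.
R has determinant 9; R⁻¹ = [[-5/9, 1/3], [-1/3, 0]].
M = (K − Q)R⁻¹ = [[1, 2], [-5, 2]].

M = [[1, 2], [-5, 2]]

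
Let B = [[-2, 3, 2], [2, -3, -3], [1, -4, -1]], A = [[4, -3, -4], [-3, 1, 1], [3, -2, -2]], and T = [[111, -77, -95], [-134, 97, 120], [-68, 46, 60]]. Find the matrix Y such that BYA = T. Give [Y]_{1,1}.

Left-multiply by B⁻¹ and right-multiply by A⁻¹: Y = B⁻¹TA⁻¹.
det B = 5; the adjugate gives B⁻¹ = [[-9/5, -1, -3/5], [-1/5, 0, -2/5], [-1, -1, 0]].
det A = -3, so A⁻¹ = [[0, -2/3, -1/3], [1, -4/3, -8/3], [-1, 1/3, 5/3]].
B⁻¹T = [[-25, 14, 15], [5, -3, -5], [23, -20, -25]].
Y = (B⁻¹T)A⁻¹ = [[-1, 3, -4], [2, -1, -2], [5, 3, 4]].

-1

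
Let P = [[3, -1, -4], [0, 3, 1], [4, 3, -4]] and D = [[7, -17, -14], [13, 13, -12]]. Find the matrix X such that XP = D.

X = [[5, -2, -2], [-1, 0, 4]]

Since P sits to the right of X, X = DP⁻¹.
det P = -1; the adjugate gives P⁻¹ = [[15, 16, -11], [-4, -4, 3], [12, 13, -9]].
X = DP⁻¹ = [[7, -17, -14], [13, 13, -12]] · [[15, 16, -11], [-4, -4, 3], [12, 13, -9]] = [[5, -2, -2], [-1, 0, 4]].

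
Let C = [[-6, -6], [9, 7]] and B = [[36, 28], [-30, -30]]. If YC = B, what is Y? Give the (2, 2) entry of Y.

Since C sits to the right of Y, Y = BC⁻¹.
det C = 12; the adjugate gives C⁻¹ = [[7/12, 1/2], [-3/4, -1/2]].
Y = BC⁻¹ = [[36, 28], [-30, -30]] · [[7/12, 1/2], [-3/4, -1/2]] = [[0, 4], [5, 0]].

0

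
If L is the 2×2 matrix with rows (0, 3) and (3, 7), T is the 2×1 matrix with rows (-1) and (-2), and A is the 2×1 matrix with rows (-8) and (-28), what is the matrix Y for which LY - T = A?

Y = [[-3], [-3]]

LY = A + T = [[-9], [-30]].
Since L multiplies Y on the left, Y = L⁻¹(A + T).
det L = -9; the adjugate gives L⁻¹ = [[-7/9, 1/3], [1/3, 0]].
Y = L⁻¹(A + T) = [[-3], [-3]].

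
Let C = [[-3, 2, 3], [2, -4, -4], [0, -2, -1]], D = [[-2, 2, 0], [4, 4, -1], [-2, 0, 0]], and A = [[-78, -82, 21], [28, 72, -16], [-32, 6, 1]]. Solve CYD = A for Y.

Y = [[0, 4, -1], [-4, 3, -5], [3, -5, 1]]

Isolating Y: multiply by C⁻¹ from the left and D⁻¹ from the right, so Y = C⁻¹AD⁻¹.
C has determinant 4; C⁻¹ = [[-1, -1, 1], [1/2, 3/4, -3/2], [-1, -3/2, 2]].
det D = 4, so D⁻¹ = [[0, 0, -1/2], [1/2, 0, -1/2], [2, -1, -4]].
C⁻¹A = [[18, 16, -4], [30, 4, -3], [-28, -14, 5]].
Y = (C⁻¹A)D⁻¹ = [[0, 4, -1], [-4, 3, -5], [3, -5, 1]].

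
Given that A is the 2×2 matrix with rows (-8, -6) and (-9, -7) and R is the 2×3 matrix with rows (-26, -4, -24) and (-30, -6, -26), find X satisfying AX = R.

X = [[1, -4, 6], [3, 6, -4]]

Since A multiplies X on the left, X = A⁻¹R.
det A = 2, so A⁻¹ = [[-7/2, 3], [9/2, -4]].
X = A⁻¹R = [[-7/2, 3], [9/2, -4]] · [[-26, -4, -24], [-30, -6, -26]] = [[1, -4, 6], [3, 6, -4]].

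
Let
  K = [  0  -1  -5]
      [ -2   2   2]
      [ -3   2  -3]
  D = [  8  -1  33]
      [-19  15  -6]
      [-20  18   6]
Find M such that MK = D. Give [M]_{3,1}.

Since K sits to the right of M, M = DK⁻¹.
det K = 2, so K⁻¹ = [[-5, -13/2, 4], [-6, -15/2, 5], [1, 3/2, -1]].
M = DK⁻¹ = [[8, -1, 33], [-19, 15, -6], [-20, 18, 6]] · [[-5, -13/2, 4], [-6, -15/2, 5], [1, 3/2, -1]] = [[-1, 5, -6], [-1, 2, 5], [-2, 4, 4]].

-2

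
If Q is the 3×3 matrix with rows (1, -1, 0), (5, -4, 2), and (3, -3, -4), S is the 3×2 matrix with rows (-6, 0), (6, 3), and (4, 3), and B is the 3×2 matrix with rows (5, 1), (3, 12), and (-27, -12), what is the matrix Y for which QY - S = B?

QY = B + S = [[-1, 1], [9, 15], [-23, -9]].
Q is on the left of Y, so left-multiply by Q⁻¹: Y = Q⁻¹(B + S).
Q has determinant -4; Q⁻¹ = [[-11/2, 1, 1/2], [-13/2, 1, 1/2], [3/4, 0, -1/4]].
Y = Q⁻¹(B + S) = [[3, 5], [4, 4], [5, 3]].

Y = [[3, 5], [4, 4], [5, 3]]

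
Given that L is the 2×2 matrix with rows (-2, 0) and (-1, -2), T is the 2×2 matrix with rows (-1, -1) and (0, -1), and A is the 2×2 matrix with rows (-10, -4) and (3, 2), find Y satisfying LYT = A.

Y = [[-5, 3], [4, -2]]

Y = L⁻¹AT⁻¹ (apply L⁻¹ on the left and T⁻¹ on the right).
det L = 4; the adjugate gives L⁻¹ = [[-1/2, 0], [1/4, -1/2]].
det T = 1, so T⁻¹ = [[-1, 1], [0, -1]].
L⁻¹A = [[5, 2], [-4, -2]].
Y = (L⁻¹A)T⁻¹ = [[-5, 3], [4, -2]].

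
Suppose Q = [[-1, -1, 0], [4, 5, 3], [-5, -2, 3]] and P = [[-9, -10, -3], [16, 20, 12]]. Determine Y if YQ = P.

Q is on the right of Y, so right-multiply by Q⁻¹: Y = PQ⁻¹.
Q has determinant 6; Q⁻¹ = [[7/2, 1/2, -1/2], [-9/2, -1/2, 1/2], [17/6, 1/2, -1/6]].
Y = PQ⁻¹ = [[-9, -10, -3], [16, 20, 12]] · [[7/2, 1/2, -1/2], [-9/2, -1/2, 1/2], [17/6, 1/2, -1/6]] = [[5, -1, 0], [0, 4, 0]].

Y = [[5, -1, 0], [0, 4, 0]]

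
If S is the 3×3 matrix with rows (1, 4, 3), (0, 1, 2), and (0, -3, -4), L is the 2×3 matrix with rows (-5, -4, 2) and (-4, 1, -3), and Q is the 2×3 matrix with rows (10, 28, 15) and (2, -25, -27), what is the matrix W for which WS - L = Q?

WS = Q + L = [[5, 24, 17], [-2, -24, -30]].
Right-multiplying both sides by S⁻¹ gives W = (Q + L)S⁻¹.
S has determinant 2; S⁻¹ = [[1, 7/2, 5/2], [0, -2, -1], [0, 3/2, 1/2]].
W = (Q + L)S⁻¹ = [[5, -5, -3], [-2, -4, 4]].

W = [[5, -5, -3], [-2, -4, 4]]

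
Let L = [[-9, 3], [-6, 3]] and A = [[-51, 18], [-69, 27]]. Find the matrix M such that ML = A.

Since L sits to the right of M, M = AL⁻¹.
det L = -9; the adjugate gives L⁻¹ = [[-1/3, 1/3], [-2/3, 1]].
M = AL⁻¹ = [[-51, 18], [-69, 27]] · [[-1/3, 1/3], [-2/3, 1]] = [[5, 1], [5, 4]].

M = [[5, 1], [5, 4]]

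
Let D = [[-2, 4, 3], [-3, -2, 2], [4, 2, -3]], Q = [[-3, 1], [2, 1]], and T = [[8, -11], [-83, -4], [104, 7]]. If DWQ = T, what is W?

W = [[-3, 1], [-3, 3], [0, -5]]

Isolating W: multiply by D⁻¹ from the left and Q⁻¹ from the right, so W = D⁻¹TQ⁻¹.
D has determinant -2; D⁻¹ = [[-1, -9, -7], [1/2, 3, 5/2], [-1, -10, -8]].
det Q = -5; the adjugate gives Q⁻¹ = [[-1/5, 1/5], [2/5, 3/5]].
D⁻¹T = [[11, -2], [15, 0], [-10, -5]].
W = (D⁻¹T)Q⁻¹ = [[-3, 1], [-3, 3], [0, -5]].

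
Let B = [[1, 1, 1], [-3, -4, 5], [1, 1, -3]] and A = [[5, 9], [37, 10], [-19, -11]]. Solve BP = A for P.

P = [[3, 1], [-4, 3], [6, 5]]

Left-multiplying both sides by B⁻¹ gives P = B⁻¹A.
det B = 4; the adjugate gives B⁻¹ = [[7/4, 1, 9/4], [-1, -1, -2], [1/4, 0, -1/4]].
P = B⁻¹A = [[7/4, 1, 9/4], [-1, -1, -2], [1/4, 0, -1/4]] · [[5, 9], [37, 10], [-19, -11]] = [[3, 1], [-4, 3], [6, 5]].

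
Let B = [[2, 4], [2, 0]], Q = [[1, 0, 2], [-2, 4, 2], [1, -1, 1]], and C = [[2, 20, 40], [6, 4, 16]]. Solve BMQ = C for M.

M = [[5, 0, -2], [-1, 2, 4]]

Isolating M: multiply by B⁻¹ from the left and Q⁻¹ from the right, so M = B⁻¹CQ⁻¹.
det B = -8; the adjugate gives B⁻¹ = [[0, 1/2], [1/4, -1/4]].
det Q = 2; the adjugate gives Q⁻¹ = [[3, -1, -4], [2, -1/2, -3], [-1, 1/2, 2]].
B⁻¹C = [[3, 2, 8], [-1, 4, 6]].
M = (B⁻¹C)Q⁻¹ = [[5, 0, -2], [-1, 2, 4]].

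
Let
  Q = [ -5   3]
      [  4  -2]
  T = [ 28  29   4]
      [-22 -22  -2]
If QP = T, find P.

P = [[-5, -4, 1], [1, 3, 3]]

Since Q multiplies P on the left, P = Q⁻¹T.
det Q = -2; the adjugate gives Q⁻¹ = [[1, 3/2], [2, 5/2]].
P = Q⁻¹T = [[1, 3/2], [2, 5/2]] · [[28, 29, 4], [-22, -22, -2]] = [[-5, -4, 1], [1, 3, 3]].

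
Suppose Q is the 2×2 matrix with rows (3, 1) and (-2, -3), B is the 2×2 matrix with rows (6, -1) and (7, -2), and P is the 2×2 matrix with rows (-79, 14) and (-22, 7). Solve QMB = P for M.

M = [[-5, -1], [3, 2]]

Isolating M: multiply by Q⁻¹ from the left and B⁻¹ from the right, so M = Q⁻¹PB⁻¹.
Q has determinant -7; Q⁻¹ = [[3/7, 1/7], [-2/7, -3/7]].
B has determinant -5; B⁻¹ = [[2/5, -1/5], [7/5, -6/5]].
Q⁻¹P = [[-37, 7], [32, -7]].
M = (Q⁻¹P)B⁻¹ = [[-5, -1], [3, 2]].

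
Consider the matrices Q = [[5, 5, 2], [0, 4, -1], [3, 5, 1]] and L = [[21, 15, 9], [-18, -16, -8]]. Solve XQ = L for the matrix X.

Since Q sits to the right of X, X = LQ⁻¹.
det Q = 6, so Q⁻¹ = [[3/2, 5/6, -13/6], [-1/2, -1/6, 5/6], [-2, -5/3, 10/3]].
X = LQ⁻¹ = [[21, 15, 9], [-18, -16, -8]] · [[3/2, 5/6, -13/6], [-1/2, -1/6, 5/6], [-2, -5/3, 10/3]] = [[6, 0, -3], [-3, 1, -1]].

X = [[6, 0, -3], [-3, 1, -1]]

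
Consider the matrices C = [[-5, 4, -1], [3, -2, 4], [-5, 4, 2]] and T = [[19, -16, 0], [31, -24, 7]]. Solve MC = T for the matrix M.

M = [[-6, -2, 1], [-3, 2, -2]]

C is on the right of M, so right-multiply by C⁻¹: M = TC⁻¹.
det C = -6; the adjugate gives C⁻¹ = [[10/3, 2, -7/3], [13/3, 5/2, -17/6], [-1/3, 0, 1/3]].
M = TC⁻¹ = [[19, -16, 0], [31, -24, 7]] · [[10/3, 2, -7/3], [13/3, 5/2, -17/6], [-1/3, 0, 1/3]] = [[-6, -2, 1], [-3, 2, -2]].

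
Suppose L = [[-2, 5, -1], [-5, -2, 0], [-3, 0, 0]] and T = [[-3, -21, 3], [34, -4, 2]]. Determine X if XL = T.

X = [[-3, 3, -2], [-2, -3, -5]]

Since L sits to the right of X, X = TL⁻¹.
det L = 6, so L⁻¹ = [[0, 0, -1/3], [0, -1/2, 5/6], [-1, -5/2, 29/6]].
X = TL⁻¹ = [[-3, -21, 3], [34, -4, 2]] · [[0, 0, -1/3], [0, -1/2, 5/6], [-1, -5/2, 29/6]] = [[-3, 3, -2], [-2, -3, -5]].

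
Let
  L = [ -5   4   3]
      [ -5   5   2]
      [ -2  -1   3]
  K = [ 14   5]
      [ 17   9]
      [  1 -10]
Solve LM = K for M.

M = [[-6, 5], [-1, 6], [-4, 2]]

L is on the left of M, so left-multiply by L⁻¹: M = L⁻¹K.
L has determinant 4; L⁻¹ = [[17/4, -15/4, -7/4], [11/4, -9/4, -5/4], [15/4, -13/4, -5/4]].
M = L⁻¹K = [[17/4, -15/4, -7/4], [11/4, -9/4, -5/4], [15/4, -13/4, -5/4]] · [[14, 5], [17, 9], [1, -10]] = [[-6, 5], [-1, 6], [-4, 2]].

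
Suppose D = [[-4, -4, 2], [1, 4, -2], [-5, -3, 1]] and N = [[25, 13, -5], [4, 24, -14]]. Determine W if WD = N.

Right-multiplying both sides by D⁻¹ gives W = ND⁻¹.
det D = 6, so D⁻¹ = [[-1/3, -1/3, 0], [3/2, 1, -1], [17/6, 4/3, -2]].
W = ND⁻¹ = [[25, 13, -5], [4, 24, -14]] · [[-1/3, -1/3, 0], [3/2, 1, -1], [17/6, 4/3, -2]] = [[-3, -2, -3], [-5, 4, 4]].

W = [[-3, -2, -3], [-5, 4, 4]]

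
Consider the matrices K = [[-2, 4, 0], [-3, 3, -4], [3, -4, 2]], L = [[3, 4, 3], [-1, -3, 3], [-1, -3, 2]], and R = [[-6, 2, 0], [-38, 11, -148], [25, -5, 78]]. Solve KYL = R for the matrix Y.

Y = [[4, -2, 5], [1, 5, -5], [4, 5, 2]]

Isolating Y: multiply by K⁻¹ from the left and L⁻¹ from the right, so Y = K⁻¹RL⁻¹.
K has determinant -4; K⁻¹ = [[5/2, 2, 4], [3/2, 1, 2], [-3/4, -1, -3/2]].
det L = 5; the adjugate gives L⁻¹ = [[3/5, -17/5, 21/5], [-1/5, 9/5, -12/5], [0, 1, -1]].
K⁻¹R = [[9, 7, 16], [3, 4, 8], [5, -5, 31]].
Y = (K⁻¹R)L⁻¹ = [[4, -2, 5], [1, 5, -5], [4, 5, 2]].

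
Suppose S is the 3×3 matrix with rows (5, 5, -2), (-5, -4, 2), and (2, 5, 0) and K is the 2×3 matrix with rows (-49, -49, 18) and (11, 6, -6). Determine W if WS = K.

Since S sits to the right of W, W = KS⁻¹.
det S = 4; the adjugate gives S⁻¹ = [[-5/2, -5/2, 1/2], [1, 1, 0], [-17/4, -15/4, 5/4]].
W = KS⁻¹ = [[-49, -49, 18], [11, 6, -6]] · [[-5/2, -5/2, 1/2], [1, 1, 0], [-17/4, -15/4, 5/4]] = [[-3, 6, -2], [4, 1, -2]].

W = [[-3, 6, -2], [4, 1, -2]]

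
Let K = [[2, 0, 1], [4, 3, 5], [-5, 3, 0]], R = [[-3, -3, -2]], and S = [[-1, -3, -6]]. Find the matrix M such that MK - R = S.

M = [[2, -2, 0]]

MK = S + R = [[-4, -6, -8]].
Right-multiplying both sides by K⁻¹ gives M = (S + R)K⁻¹.
det K = -3, so K⁻¹ = [[5, -1, 1], [25/3, -5/3, 2], [-9, 2, -2]].
M = (S + R)K⁻¹ = [[2, -2, 0]].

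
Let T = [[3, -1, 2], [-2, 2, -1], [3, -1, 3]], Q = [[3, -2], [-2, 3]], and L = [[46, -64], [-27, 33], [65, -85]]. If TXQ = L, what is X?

X = [[-2, -4], [-2, -2], [3, -5]]

X = T⁻¹LQ⁻¹ (apply T⁻¹ on the left and Q⁻¹ on the right).
det T = 4, so T⁻¹ = [[5/4, 1/4, -3/4], [3/4, 3/4, -1/4], [-1, 0, 1]].
det Q = 5, so Q⁻¹ = [[3/5, 2/5], [2/5, 3/5]].
T⁻¹L = [[2, -8], [-2, -2], [19, -21]].
X = (T⁻¹L)Q⁻¹ = [[-2, -4], [-2, -2], [3, -5]].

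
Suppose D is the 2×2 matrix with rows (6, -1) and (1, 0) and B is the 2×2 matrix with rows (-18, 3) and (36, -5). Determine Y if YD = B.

Y = [[-3, 0], [5, 6]]

Right-multiplying both sides by D⁻¹ gives Y = BD⁻¹.
det D = 1, so D⁻¹ = [[0, 1], [-1, 6]].
Y = BD⁻¹ = [[-18, 3], [36, -5]] · [[0, 1], [-1, 6]] = [[-3, 0], [5, 6]].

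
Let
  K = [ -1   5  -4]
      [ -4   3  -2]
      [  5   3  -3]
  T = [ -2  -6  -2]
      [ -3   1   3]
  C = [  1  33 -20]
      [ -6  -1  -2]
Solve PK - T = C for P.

P = [[3, 2, 2], [0, 1, -1]]

PK = C + T = [[-1, 27, -22], [-9, 0, 1]].
K is on the right of P, so right-multiply by K⁻¹: P = (C + T)K⁻¹.
K has determinant 1; K⁻¹ = [[-3, 3, 2], [-22, 23, 14], [-27, 28, 17]].
P = (C + T)K⁻¹ = [[3, 2, 2], [0, 1, -1]].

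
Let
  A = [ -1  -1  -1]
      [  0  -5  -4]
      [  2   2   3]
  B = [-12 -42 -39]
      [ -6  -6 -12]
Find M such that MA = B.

M = [[6, 6, -3], [-6, 0, -6]]

Right-multiplying both sides by A⁻¹ gives M = BA⁻¹.
det A = 5, so A⁻¹ = [[-7/5, 1/5, -1/5], [-8/5, -1/5, -4/5], [2, 0, 1]].
M = BA⁻¹ = [[-12, -42, -39], [-6, -6, -12]] · [[-7/5, 1/5, -1/5], [-8/5, -1/5, -4/5], [2, 0, 1]] = [[6, 6, -3], [-6, 0, -6]].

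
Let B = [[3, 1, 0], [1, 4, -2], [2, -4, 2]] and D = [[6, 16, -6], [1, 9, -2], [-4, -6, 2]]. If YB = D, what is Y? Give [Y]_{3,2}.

Right-multiplying both sides by B⁻¹ gives Y = DB⁻¹.
B has determinant -6; B⁻¹ = [[0, 1/3, 1/3], [1, -1, -1], [2, -7/3, -11/6]].
Y = DB⁻¹ = [[6, 16, -6], [1, 9, -2], [-4, -6, 2]] · [[0, 1/3, 1/3], [1, -1, -1], [2, -7/3, -11/6]] = [[4, 0, -3], [5, -4, -5], [-2, 0, 1]].

0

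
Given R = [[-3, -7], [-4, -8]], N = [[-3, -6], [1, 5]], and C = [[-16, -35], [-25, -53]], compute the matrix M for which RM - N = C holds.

M = [[4, 2], [1, 5]]

RM = C + N = [[-19, -41], [-24, -48]].
Left-multiplying both sides by R⁻¹ gives M = R⁻¹(C + N).
det R = -4, so R⁻¹ = [[2, -7/4], [-1, 3/4]].
M = R⁻¹(C + N) = [[4, 2], [1, 5]].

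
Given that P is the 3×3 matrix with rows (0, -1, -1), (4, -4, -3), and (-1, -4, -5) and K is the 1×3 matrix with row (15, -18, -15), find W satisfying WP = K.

Since P sits to the right of W, W = KP⁻¹.
det P = -3, so P⁻¹ = [[-8/3, 1/3, 1/3], [-23/3, 1/3, 4/3], [20/3, -1/3, -4/3]].
W = KP⁻¹ = [[15, -18, -15]] · [[-8/3, 1/3, 1/3], [-23/3, 1/3, 4/3], [20/3, -1/3, -4/3]] = [[-2, 4, 1]].

W = [[-2, 4, 1]]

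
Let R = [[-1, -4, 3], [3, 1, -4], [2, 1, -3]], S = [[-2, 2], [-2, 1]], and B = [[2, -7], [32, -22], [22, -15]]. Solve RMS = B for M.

Left-multiply by R⁻¹ and right-multiply by S⁻¹: M = R⁻¹BS⁻¹.
det R = -2, so R⁻¹ = [[-1/2, 9/2, -13/2], [-1/2, 3/2, -5/2], [-1/2, 7/2, -11/2]].
det S = 2, so S⁻¹ = [[1/2, -1], [1, -1]].
R⁻¹B = [[0, 2], [-8, 8], [-10, 9]].
M = (R⁻¹B)S⁻¹ = [[2, -2], [4, 0], [4, 1]].

M = [[2, -2], [4, 0], [4, 1]]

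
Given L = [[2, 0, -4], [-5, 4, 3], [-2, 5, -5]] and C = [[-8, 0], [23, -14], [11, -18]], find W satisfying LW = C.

W = [[2, 4], [6, 0], [3, 2]]

L is on the left of W, so left-multiply by L⁻¹: W = L⁻¹C.
det L = -2, so L⁻¹ = [[35/2, 10, -8], [31/2, 9, -7], [17/2, 5, -4]].
W = L⁻¹C = [[35/2, 10, -8], [31/2, 9, -7], [17/2, 5, -4]] · [[-8, 0], [23, -14], [11, -18]] = [[2, 4], [6, 0], [3, 2]].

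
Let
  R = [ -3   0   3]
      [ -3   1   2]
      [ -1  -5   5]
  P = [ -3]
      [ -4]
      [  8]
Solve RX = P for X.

R is on the left of X, so left-multiply by R⁻¹: X = R⁻¹P.
det R = 3, so R⁻¹ = [[5, -5, -1], [13/3, -4, -1], [16/3, -5, -1]].
X = R⁻¹P = [[5, -5, -1], [13/3, -4, -1], [16/3, -5, -1]] · [[-3], [-4], [8]] = [[-3], [-5], [-4]].

X = [[-3], [-5], [-4]]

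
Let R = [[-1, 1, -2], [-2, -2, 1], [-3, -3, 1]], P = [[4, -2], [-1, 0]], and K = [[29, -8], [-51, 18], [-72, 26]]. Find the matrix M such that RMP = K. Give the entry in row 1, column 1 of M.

Left-multiply by R⁻¹ and right-multiply by P⁻¹: M = R⁻¹KP⁻¹.
det R = -2; the adjugate gives R⁻¹ = [[-1/2, -5/2, 3/2], [1/2, 7/2, -5/2], [0, 3, -2]].
det P = -2, so P⁻¹ = [[0, -1], [-1/2, -2]].
R⁻¹K = [[5, -2], [16, -6], [-9, 2]].
M = (R⁻¹K)P⁻¹ = [[1, -1], [3, -4], [-1, 5]].

1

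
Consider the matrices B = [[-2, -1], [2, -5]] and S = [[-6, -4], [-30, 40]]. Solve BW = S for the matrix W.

W = [[0, 5], [6, -6]]

B is on the left of W, so left-multiply by B⁻¹: W = B⁻¹S.
det B = 12, so B⁻¹ = [[-5/12, 1/12], [-1/6, -1/6]].
W = B⁻¹S = [[-5/12, 1/12], [-1/6, -1/6]] · [[-6, -4], [-30, 40]] = [[0, 5], [6, -6]].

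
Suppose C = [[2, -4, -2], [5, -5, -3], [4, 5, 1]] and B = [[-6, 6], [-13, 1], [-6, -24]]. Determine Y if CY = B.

Y = [[-3, -3], [2, -2], [-4, -2]]

Since C multiplies Y on the left, Y = C⁻¹B.
det C = -2, so C⁻¹ = [[-5, 3, -1], [17/2, -5, 2], [-45/2, 13, -5]].
Y = C⁻¹B = [[-5, 3, -1], [17/2, -5, 2], [-45/2, 13, -5]] · [[-6, 6], [-13, 1], [-6, -24]] = [[-3, -3], [2, -2], [-4, -2]].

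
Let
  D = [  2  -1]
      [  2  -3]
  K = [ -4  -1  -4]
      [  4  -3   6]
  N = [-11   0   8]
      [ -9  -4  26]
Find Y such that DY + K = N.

DY = N − K = [[-7, 1, 12], [-13, -1, 20]].
D is on the left of Y, so left-multiply by D⁻¹: Y = D⁻¹(N − K).
D has determinant -4; D⁻¹ = [[3/4, -1/4], [1/2, -1/2]].
Y = D⁻¹(N − K) = [[-2, 1, 4], [3, 1, -4]].

Y = [[-2, 1, 4], [3, 1, -4]]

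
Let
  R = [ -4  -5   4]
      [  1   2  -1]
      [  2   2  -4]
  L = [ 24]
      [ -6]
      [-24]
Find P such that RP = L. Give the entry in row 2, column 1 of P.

Since R multiplies P on the left, P = R⁻¹L.
det R = 6; the adjugate gives R⁻¹ = [[-1, -2, -1/2], [1/3, 4/3, 0], [-1/3, -1/3, -1/2]].
P = R⁻¹L = [[-1, -2, -1/2], [1/3, 4/3, 0], [-1/3, -1/3, -1/2]] · [[24], [-6], [-24]] = [[0], [0], [6]].

0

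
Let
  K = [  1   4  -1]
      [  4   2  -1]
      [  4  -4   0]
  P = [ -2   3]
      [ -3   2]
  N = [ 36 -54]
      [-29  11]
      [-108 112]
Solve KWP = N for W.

Left-multiply by K⁻¹ and right-multiply by P⁻¹: W = K⁻¹NP⁻¹.
det K = 4, so K⁻¹ = [[-1, 1, -1/2], [-1, 1, -3/4], [-6, 5, -7/2]].
det P = 5; the adjugate gives P⁻¹ = [[2/5, -3/5], [3/5, -2/5]].
K⁻¹N = [[-11, 9], [16, -19], [17, -13]].
W = (K⁻¹N)P⁻¹ = [[1, 3], [-5, -2], [-1, -5]].

W = [[1, 3], [-5, -2], [-1, -5]]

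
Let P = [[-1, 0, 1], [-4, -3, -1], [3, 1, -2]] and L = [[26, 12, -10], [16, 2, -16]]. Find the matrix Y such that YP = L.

Since P sits to the right of Y, Y = LP⁻¹.
P has determinant -2; P⁻¹ = [[-7/2, -1/2, -3/2], [11/2, 1/2, 5/2], [-5/2, -1/2, -3/2]].
Y = LP⁻¹ = [[26, 12, -10], [16, 2, -16]] · [[-7/2, -1/2, -3/2], [11/2, 1/2, 5/2], [-5/2, -1/2, -3/2]] = [[0, -2, 6], [-5, 1, 5]].

Y = [[0, -2, 6], [-5, 1, 5]]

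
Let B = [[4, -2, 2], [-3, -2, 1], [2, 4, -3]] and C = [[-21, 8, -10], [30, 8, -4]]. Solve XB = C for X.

Since B sits to the right of X, X = CB⁻¹.
det B = 6, so B⁻¹ = [[1/3, 1/3, 1/3], [-7/6, -8/3, -5/3], [-4/3, -10/3, -7/3]].
X = CB⁻¹ = [[-21, 8, -10], [30, 8, -4]] · [[1/3, 1/3, 1/3], [-7/6, -8/3, -5/3], [-4/3, -10/3, -7/3]] = [[-3, 5, 3], [6, 2, 6]].

X = [[-3, 5, 3], [6, 2, 6]]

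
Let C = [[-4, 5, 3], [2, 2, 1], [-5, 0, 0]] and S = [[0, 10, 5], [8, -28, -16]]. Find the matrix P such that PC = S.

Right-multiplying both sides by C⁻¹ gives P = SC⁻¹.
det C = 5; the adjugate gives C⁻¹ = [[0, 0, -1/5], [-1, 3, 2], [2, -5, -18/5]].
P = SC⁻¹ = [[0, 10, 5], [8, -28, -16]] · [[0, 0, -1/5], [-1, 3, 2], [2, -5, -18/5]] = [[0, 5, 2], [-4, -4, 0]].

P = [[0, 5, 2], [-4, -4, 0]]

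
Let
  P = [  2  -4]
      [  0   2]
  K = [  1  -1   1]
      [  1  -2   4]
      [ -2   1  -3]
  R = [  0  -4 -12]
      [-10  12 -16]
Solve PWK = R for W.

W = [[-1, -3, 3], [-4, -1, 0]]

Left-multiply by P⁻¹ and right-multiply by K⁻¹: W = P⁻¹RK⁻¹.
det P = 4, so P⁻¹ = [[1/2, 1], [0, 1/2]].
det K = 4, so K⁻¹ = [[1/2, -1/2, -1/2], [-5/4, -1/4, -3/4], [-3/4, 1/4, -1/4]].
P⁻¹R = [[-10, 10, -22], [-5, 6, -8]].
W = (P⁻¹R)K⁻¹ = [[-1, -3, 3], [-4, -1, 0]].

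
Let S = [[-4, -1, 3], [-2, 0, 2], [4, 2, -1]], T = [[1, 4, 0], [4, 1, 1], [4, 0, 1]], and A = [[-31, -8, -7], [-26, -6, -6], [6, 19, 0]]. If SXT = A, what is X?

X = [[5, -2, 3], [-5, 1, -4], [4, -1, -1]]

X = S⁻¹AT⁻¹ (apply S⁻¹ on the left and T⁻¹ on the right).
det S = -2, so S⁻¹ = [[2, -5/2, 1], [-3, 4, -1], [2, -2, 1]].
det T = 1, so T⁻¹ = [[1, -4, 4], [0, 1, -1], [-4, 16, -15]].
S⁻¹A = [[9, 18, 1], [-17, -19, -3], [-4, 15, -2]].
X = (S⁻¹A)T⁻¹ = [[5, -2, 3], [-5, 1, -4], [4, -1, -1]].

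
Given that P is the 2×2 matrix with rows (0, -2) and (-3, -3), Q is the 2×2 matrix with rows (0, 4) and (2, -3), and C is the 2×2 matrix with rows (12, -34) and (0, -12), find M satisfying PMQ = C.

Isolating M: multiply by P⁻¹ from the left and Q⁻¹ from the right, so M = P⁻¹CQ⁻¹.
det P = -6, so P⁻¹ = [[1/2, -1/3], [-1/2, 0]].
Q has determinant -8; Q⁻¹ = [[3/8, 1/2], [1/4, 0]].
P⁻¹C = [[6, -13], [-6, 17]].
M = (P⁻¹C)Q⁻¹ = [[-1, 3], [2, -3]].

M = [[-1, 3], [2, -3]]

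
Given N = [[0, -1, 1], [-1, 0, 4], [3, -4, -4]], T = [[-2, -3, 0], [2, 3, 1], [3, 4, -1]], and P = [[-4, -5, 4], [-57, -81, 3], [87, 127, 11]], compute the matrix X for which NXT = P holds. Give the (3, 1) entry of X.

2

X = N⁻¹PT⁻¹ (apply N⁻¹ on the left and T⁻¹ on the right).
N has determinant -4; N⁻¹ = [[-4, 2, 1], [-2, 3/4, 1/4], [-1, 3/4, 1/4]].
det T = -1, so T⁻¹ = [[7, 3, 3], [-5, -2, -2], [1, 1, 0]].
N⁻¹P = [[-11, -15, 1], [-13, -19, -3], [-17, -24, 1]].
X = (N⁻¹P)T⁻¹ = [[-1, -2, -3], [1, -4, -1], [2, -2, -3]].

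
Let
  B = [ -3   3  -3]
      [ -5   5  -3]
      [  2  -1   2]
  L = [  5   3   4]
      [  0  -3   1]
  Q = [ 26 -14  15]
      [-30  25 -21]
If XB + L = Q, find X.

XB = Q − L = [[21, -17, 11], [-30, 28, -22]].
B is on the right of X, so right-multiply by B⁻¹: X = (Q − L)B⁻¹.
det B = 6; the adjugate gives B⁻¹ = [[7/6, -1/2, 1], [2/3, 0, 1], [-5/6, 1/2, 0]].
X = (Q − L)B⁻¹ = [[4, -5, 4], [2, 4, -2]].

X = [[4, -5, 4], [2, 4, -2]]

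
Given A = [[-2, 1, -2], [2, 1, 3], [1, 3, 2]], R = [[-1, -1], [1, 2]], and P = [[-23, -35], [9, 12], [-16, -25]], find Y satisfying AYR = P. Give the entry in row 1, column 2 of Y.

Isolating Y: multiply by A⁻¹ from the left and R⁻¹ from the right, so Y = A⁻¹PR⁻¹.
det A = 3, so A⁻¹ = [[-7/3, -8/3, 5/3], [-1/3, -2/3, 2/3], [5/3, 7/3, -4/3]].
R has determinant -1; R⁻¹ = [[-2, -1], [1, 1]].
A⁻¹P = [[3, 8], [-9, -13], [4, 3]].
Y = (A⁻¹P)R⁻¹ = [[2, 5], [5, -4], [-5, -1]].

5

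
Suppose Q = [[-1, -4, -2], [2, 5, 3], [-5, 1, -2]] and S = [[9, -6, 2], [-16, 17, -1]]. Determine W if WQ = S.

W = [[1, 0, -2], [-2, 1, 4]]

Q is on the right of W, so right-multiply by Q⁻¹: W = SQ⁻¹.
det Q = 3; the adjugate gives Q⁻¹ = [[-13/3, -10/3, -2/3], [-11/3, -8/3, -1/3], [9, 7, 1]].
W = SQ⁻¹ = [[9, -6, 2], [-16, 17, -1]] · [[-13/3, -10/3, -2/3], [-11/3, -8/3, -1/3], [9, 7, 1]] = [[1, 0, -2], [-2, 1, 4]].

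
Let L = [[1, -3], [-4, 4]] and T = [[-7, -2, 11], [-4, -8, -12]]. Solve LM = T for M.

Since L multiplies M on the left, M = L⁻¹T.
det L = -8, so L⁻¹ = [[-1/2, -3/8], [-1/2, -1/8]].
M = L⁻¹T = [[-1/2, -3/8], [-1/2, -1/8]] · [[-7, -2, 11], [-4, -8, -12]] = [[5, 4, -1], [4, 2, -4]].

M = [[5, 4, -1], [4, 2, -4]]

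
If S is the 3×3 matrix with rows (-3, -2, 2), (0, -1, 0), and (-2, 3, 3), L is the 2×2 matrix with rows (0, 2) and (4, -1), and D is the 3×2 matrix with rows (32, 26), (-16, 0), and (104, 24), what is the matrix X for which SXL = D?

Isolating X: multiply by S⁻¹ from the left and L⁻¹ from the right, so X = S⁻¹DL⁻¹.
det S = 5; the adjugate gives S⁻¹ = [[-3/5, 12/5, 2/5], [0, -1, 0], [-2/5, 13/5, 3/5]].
L has determinant -8; L⁻¹ = [[1/8, 1/4], [1/2, 0]].
S⁻¹D = [[-16, -6], [16, 0], [8, 4]].
X = (S⁻¹D)L⁻¹ = [[-5, -4], [2, 4], [3, 2]].

X = [[-5, -4], [2, 4], [3, 2]]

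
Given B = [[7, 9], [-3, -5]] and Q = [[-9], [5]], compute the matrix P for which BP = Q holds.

Since B multiplies P on the left, P = B⁻¹Q.
det B = -8, so B⁻¹ = [[5/8, 9/8], [-3/8, -7/8]].
P = B⁻¹Q = [[5/8, 9/8], [-3/8, -7/8]] · [[-9], [5]] = [[0], [-1]].

P = [[0], [-1]]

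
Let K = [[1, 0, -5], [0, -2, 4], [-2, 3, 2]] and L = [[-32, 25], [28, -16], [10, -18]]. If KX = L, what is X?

Left-multiplying both sides by K⁻¹ gives X = K⁻¹L.
det K = 4, so K⁻¹ = [[-4, -15/4, -5/2], [-2, -2, -1], [-1, -3/4, -1/2]].
X = K⁻¹L = [[-4, -15/4, -5/2], [-2, -2, -1], [-1, -3/4, -1/2]] · [[-32, 25], [28, -16], [10, -18]] = [[-2, 5], [-2, 0], [6, -4]].

X = [[-2, 5], [-2, 0], [6, -4]]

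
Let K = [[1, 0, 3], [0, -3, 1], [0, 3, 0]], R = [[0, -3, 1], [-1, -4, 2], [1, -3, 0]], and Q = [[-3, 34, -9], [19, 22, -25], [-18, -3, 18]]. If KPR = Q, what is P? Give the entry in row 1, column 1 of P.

2

Isolating P: multiply by K⁻¹ from the left and R⁻¹ from the right, so P = K⁻¹QR⁻¹.
det K = -3, so K⁻¹ = [[1, -3, -3], [0, 0, 1/3], [0, 1, 1]].
R has determinant 1; R⁻¹ = [[6, -3, -2], [2, -1, -1], [7, -3, -3]].
K⁻¹Q = [[-6, -23, 12], [-6, -1, 6], [1, 19, -7]].
P = (K⁻¹Q)R⁻¹ = [[2, 5, -1], [4, 1, -5], [-5, -1, 0]].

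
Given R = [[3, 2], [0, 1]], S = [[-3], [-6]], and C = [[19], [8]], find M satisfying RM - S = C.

M = [[4], [2]]

RM = C + S = [[16], [2]].
R is on the left of M, so left-multiply by R⁻¹: M = R⁻¹(C + S).
det R = 3, so R⁻¹ = [[1/3, -2/3], [0, 1]].
M = R⁻¹(C + S) = [[4], [2]].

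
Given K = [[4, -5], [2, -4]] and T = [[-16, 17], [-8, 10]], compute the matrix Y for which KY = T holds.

Left-multiplying both sides by K⁻¹ gives Y = K⁻¹T.
K has determinant -6; K⁻¹ = [[2/3, -5/6], [1/3, -2/3]].
Y = K⁻¹T = [[2/3, -5/6], [1/3, -2/3]] · [[-16, 17], [-8, 10]] = [[-4, 3], [0, -1]].

Y = [[-4, 3], [0, -1]]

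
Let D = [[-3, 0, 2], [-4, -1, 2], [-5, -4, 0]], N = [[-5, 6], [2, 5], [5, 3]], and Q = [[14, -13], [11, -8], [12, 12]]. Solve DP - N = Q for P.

DP = Q + N = [[9, -7], [13, -3], [17, 15]].
Left-multiplying both sides by D⁻¹ gives P = D⁻¹(Q + N).
det D = -2; the adjugate gives D⁻¹ = [[-4, 4, -1], [5, -5, 1], [-11/2, 6, -3/2]].
P = D⁻¹(Q + N) = [[-1, 1], [-3, -5], [3, -2]].

P = [[-1, 1], [-3, -5], [3, -2]]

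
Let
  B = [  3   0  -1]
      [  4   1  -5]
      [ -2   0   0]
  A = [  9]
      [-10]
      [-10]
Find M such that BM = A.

B is on the left of M, so left-multiply by B⁻¹: M = B⁻¹A.
det B = -2, so B⁻¹ = [[0, 0, -1/2], [-5, 1, -11/2], [-1, 0, -3/2]].
M = B⁻¹A = [[0, 0, -1/2], [-5, 1, -11/2], [-1, 0, -3/2]] · [[9], [-10], [-10]] = [[5], [0], [6]].

M = [[5], [0], [6]]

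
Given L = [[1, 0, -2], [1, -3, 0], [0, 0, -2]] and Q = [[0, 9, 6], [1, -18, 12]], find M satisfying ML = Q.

Right-multiplying both sides by L⁻¹ gives M = QL⁻¹.
L has determinant 6; L⁻¹ = [[1, 0, -1], [1/3, -1/3, -1/3], [0, 0, -1/2]].
M = QL⁻¹ = [[0, 9, 6], [1, -18, 12]] · [[1, 0, -1], [1/3, -1/3, -1/3], [0, 0, -1/2]] = [[3, -3, -6], [-5, 6, -1]].

M = [[3, -3, -6], [-5, 6, -1]]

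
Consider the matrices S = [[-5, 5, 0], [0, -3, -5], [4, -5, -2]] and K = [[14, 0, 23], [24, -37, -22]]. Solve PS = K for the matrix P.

P = [[-2, -5, 1], [-4, 4, 1]]

Right-multiplying both sides by S⁻¹ gives P = KS⁻¹.
det S = -5, so S⁻¹ = [[19/5, -2, 5], [4, -2, 5], [-12/5, 1, -3]].
P = KS⁻¹ = [[14, 0, 23], [24, -37, -22]] · [[19/5, -2, 5], [4, -2, 5], [-12/5, 1, -3]] = [[-2, -5, 1], [-4, 4, 1]].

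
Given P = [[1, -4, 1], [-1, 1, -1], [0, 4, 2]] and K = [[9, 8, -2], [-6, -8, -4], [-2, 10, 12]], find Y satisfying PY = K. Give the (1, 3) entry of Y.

4

P is on the left of Y, so left-multiply by P⁻¹: Y = P⁻¹K.
det P = -6; the adjugate gives P⁻¹ = [[-1, -2, -1/2], [-1/3, -1/3, 0], [2/3, 2/3, 1/2]].
Y = P⁻¹K = [[-1, -2, -1/2], [-1/3, -1/3, 0], [2/3, 2/3, 1/2]] · [[9, 8, -2], [-6, -8, -4], [-2, 10, 12]] = [[4, 3, 4], [-1, 0, 2], [1, 5, 2]].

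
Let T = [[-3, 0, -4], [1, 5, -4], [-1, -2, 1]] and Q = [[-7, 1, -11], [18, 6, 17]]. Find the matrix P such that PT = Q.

P = [[3, -1, -3], [-5, 0, -3]]

T is on the right of P, so right-multiply by T⁻¹: P = QT⁻¹.
det T = -3; the adjugate gives T⁻¹ = [[1, -8/3, -20/3], [-1, 7/3, 16/3], [-1, 2, 5]].
P = QT⁻¹ = [[-7, 1, -11], [18, 6, 17]] · [[1, -8/3, -20/3], [-1, 7/3, 16/3], [-1, 2, 5]] = [[3, -1, -3], [-5, 0, -3]].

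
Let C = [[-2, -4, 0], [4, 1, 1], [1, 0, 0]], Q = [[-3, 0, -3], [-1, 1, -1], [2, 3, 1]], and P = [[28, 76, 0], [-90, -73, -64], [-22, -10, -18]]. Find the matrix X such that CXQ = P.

X = [[4, 2, -4], [-5, 1, -5], [0, -4, -5]]

Left-multiply by C⁻¹ and right-multiply by Q⁻¹: X = C⁻¹PQ⁻¹.
C has determinant -4; C⁻¹ = [[0, 0, 1], [-1/4, 0, -1/2], [1/4, 1, -7/2]].
det Q = 3; the adjugate gives Q⁻¹ = [[4/3, -3, 1], [-1/3, 1, 0], [-5/3, 3, -1]].
C⁻¹P = [[-22, -10, -18], [4, -14, 9], [-6, -19, -1]].
X = (C⁻¹P)Q⁻¹ = [[4, 2, -4], [-5, 1, -5], [0, -4, -5]].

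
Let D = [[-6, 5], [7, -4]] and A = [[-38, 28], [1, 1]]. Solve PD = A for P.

Since D sits to the right of P, P = AD⁻¹.
det D = -11; the adjugate gives D⁻¹ = [[4/11, 5/11], [7/11, 6/11]].
P = AD⁻¹ = [[-38, 28], [1, 1]] · [[4/11, 5/11], [7/11, 6/11]] = [[4, -2], [1, 1]].

P = [[4, -2], [1, 1]]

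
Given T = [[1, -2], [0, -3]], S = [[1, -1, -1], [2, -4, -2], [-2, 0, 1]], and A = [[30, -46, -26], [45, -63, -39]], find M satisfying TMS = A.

M = [[-4, 2, 0], [-1, -5, 2]]

Isolating M: multiply by T⁻¹ from the left and S⁻¹ from the right, so M = T⁻¹AS⁻¹.
T has determinant -3; T⁻¹ = [[1, -2/3], [0, -1/3]].
det S = 2, so S⁻¹ = [[-2, 1/2, -1], [1, -1/2, 0], [-4, 1, -1]].
T⁻¹A = [[0, -4, 0], [-15, 21, 13]].
M = (T⁻¹A)S⁻¹ = [[-4, 2, 0], [-1, -5, 2]].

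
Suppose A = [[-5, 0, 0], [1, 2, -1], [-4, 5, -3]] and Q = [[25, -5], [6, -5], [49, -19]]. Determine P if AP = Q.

P = [[-5, 1], [4, -3], [-3, 0]]

Left-multiplying both sides by A⁻¹ gives P = A⁻¹Q.
det A = 5, so A⁻¹ = [[-1/5, 0, 0], [7/5, 3, -1], [13/5, 5, -2]].
P = A⁻¹Q = [[-1/5, 0, 0], [7/5, 3, -1], [13/5, 5, -2]] · [[25, -5], [6, -5], [49, -19]] = [[-5, 1], [4, -3], [-3, 0]].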